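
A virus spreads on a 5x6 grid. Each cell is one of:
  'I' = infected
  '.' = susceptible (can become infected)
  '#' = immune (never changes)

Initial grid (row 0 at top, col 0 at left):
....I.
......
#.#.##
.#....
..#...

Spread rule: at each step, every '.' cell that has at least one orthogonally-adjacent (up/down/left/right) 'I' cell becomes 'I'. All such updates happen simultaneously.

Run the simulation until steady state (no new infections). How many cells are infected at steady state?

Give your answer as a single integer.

Answer: 21

Derivation:
Step 0 (initial): 1 infected
Step 1: +3 new -> 4 infected
Step 2: +3 new -> 7 infected
Step 3: +3 new -> 10 infected
Step 4: +3 new -> 13 infected
Step 5: +5 new -> 18 infected
Step 6: +2 new -> 20 infected
Step 7: +1 new -> 21 infected
Step 8: +0 new -> 21 infected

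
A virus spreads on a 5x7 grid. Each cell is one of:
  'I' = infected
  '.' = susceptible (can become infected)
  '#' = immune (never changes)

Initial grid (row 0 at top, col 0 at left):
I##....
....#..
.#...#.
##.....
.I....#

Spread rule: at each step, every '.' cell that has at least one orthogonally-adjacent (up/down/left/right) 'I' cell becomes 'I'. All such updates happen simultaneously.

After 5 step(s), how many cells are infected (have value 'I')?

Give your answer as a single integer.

Step 0 (initial): 2 infected
Step 1: +3 new -> 5 infected
Step 2: +4 new -> 9 infected
Step 3: +4 new -> 13 infected
Step 4: +4 new -> 17 infected
Step 5: +3 new -> 20 infected

Answer: 20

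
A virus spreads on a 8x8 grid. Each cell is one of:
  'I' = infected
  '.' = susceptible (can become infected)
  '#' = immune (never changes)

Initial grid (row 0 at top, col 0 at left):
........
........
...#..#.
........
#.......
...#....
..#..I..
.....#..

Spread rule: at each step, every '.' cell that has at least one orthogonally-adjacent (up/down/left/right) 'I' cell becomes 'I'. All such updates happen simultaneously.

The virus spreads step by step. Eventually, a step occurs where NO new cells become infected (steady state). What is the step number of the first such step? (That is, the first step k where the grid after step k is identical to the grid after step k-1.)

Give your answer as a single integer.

Answer: 12

Derivation:
Step 0 (initial): 1 infected
Step 1: +3 new -> 4 infected
Step 2: +7 new -> 11 infected
Step 3: +6 new -> 17 infected
Step 4: +6 new -> 23 infected
Step 5: +6 new -> 29 infected
Step 6: +9 new -> 38 infected
Step 7: +8 new -> 46 infected
Step 8: +6 new -> 52 infected
Step 9: +3 new -> 55 infected
Step 10: +2 new -> 57 infected
Step 11: +1 new -> 58 infected
Step 12: +0 new -> 58 infected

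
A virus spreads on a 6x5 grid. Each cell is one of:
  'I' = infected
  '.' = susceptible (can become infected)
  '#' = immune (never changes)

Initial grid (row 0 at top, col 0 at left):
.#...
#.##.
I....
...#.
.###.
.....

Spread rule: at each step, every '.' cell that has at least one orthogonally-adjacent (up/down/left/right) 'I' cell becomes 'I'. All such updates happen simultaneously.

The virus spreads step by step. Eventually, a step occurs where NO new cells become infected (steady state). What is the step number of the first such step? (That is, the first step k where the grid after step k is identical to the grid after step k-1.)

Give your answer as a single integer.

Step 0 (initial): 1 infected
Step 1: +2 new -> 3 infected
Step 2: +4 new -> 7 infected
Step 3: +3 new -> 10 infected
Step 4: +2 new -> 12 infected
Step 5: +3 new -> 15 infected
Step 6: +3 new -> 18 infected
Step 7: +2 new -> 20 infected
Step 8: +1 new -> 21 infected
Step 9: +0 new -> 21 infected

Answer: 9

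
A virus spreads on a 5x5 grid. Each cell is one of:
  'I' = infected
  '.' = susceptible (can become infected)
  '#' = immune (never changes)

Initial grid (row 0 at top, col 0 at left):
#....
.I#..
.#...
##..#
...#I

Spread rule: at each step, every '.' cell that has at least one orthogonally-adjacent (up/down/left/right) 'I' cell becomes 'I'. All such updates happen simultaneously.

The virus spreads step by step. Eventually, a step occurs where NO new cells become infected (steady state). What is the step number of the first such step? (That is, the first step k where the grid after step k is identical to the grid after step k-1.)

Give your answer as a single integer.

Answer: 11

Derivation:
Step 0 (initial): 2 infected
Step 1: +2 new -> 4 infected
Step 2: +2 new -> 6 infected
Step 3: +1 new -> 7 infected
Step 4: +2 new -> 9 infected
Step 5: +2 new -> 11 infected
Step 6: +3 new -> 14 infected
Step 7: +1 new -> 15 infected
Step 8: +1 new -> 16 infected
Step 9: +1 new -> 17 infected
Step 10: +1 new -> 18 infected
Step 11: +0 new -> 18 infected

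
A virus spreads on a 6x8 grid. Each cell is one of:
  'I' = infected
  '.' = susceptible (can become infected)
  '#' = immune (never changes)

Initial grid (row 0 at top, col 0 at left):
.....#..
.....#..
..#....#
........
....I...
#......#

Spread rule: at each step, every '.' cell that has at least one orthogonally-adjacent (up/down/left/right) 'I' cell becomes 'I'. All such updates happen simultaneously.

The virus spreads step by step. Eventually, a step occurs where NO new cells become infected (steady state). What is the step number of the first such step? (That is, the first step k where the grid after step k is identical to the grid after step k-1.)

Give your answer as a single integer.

Answer: 9

Derivation:
Step 0 (initial): 1 infected
Step 1: +4 new -> 5 infected
Step 2: +7 new -> 12 infected
Step 3: +9 new -> 21 infected
Step 4: +7 new -> 28 infected
Step 5: +5 new -> 33 infected
Step 6: +5 new -> 38 infected
Step 7: +3 new -> 41 infected
Step 8: +1 new -> 42 infected
Step 9: +0 new -> 42 infected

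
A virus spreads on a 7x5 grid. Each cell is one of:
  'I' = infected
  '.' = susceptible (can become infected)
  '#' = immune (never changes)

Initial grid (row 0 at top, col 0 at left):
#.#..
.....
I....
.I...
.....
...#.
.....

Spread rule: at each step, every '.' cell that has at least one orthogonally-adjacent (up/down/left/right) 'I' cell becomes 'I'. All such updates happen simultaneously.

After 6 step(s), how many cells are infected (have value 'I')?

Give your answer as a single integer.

Answer: 32

Derivation:
Step 0 (initial): 2 infected
Step 1: +5 new -> 7 infected
Step 2: +6 new -> 13 infected
Step 3: +8 new -> 21 infected
Step 4: +5 new -> 26 infected
Step 5: +4 new -> 30 infected
Step 6: +2 new -> 32 infected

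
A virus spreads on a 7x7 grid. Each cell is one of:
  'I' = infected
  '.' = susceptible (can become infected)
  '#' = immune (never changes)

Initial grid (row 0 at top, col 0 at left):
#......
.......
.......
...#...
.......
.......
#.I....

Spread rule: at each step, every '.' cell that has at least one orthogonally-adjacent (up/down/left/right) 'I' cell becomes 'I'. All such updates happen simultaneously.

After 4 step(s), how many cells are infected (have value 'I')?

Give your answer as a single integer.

Answer: 20

Derivation:
Step 0 (initial): 1 infected
Step 1: +3 new -> 4 infected
Step 2: +4 new -> 8 infected
Step 3: +6 new -> 14 infected
Step 4: +6 new -> 20 infected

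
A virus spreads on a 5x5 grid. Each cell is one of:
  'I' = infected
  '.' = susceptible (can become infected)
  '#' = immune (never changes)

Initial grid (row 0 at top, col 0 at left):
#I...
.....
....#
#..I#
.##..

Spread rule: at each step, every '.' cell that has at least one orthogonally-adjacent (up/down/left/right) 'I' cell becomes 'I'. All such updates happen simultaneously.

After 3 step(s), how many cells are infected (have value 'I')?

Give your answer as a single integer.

Step 0 (initial): 2 infected
Step 1: +5 new -> 7 infected
Step 2: +8 new -> 15 infected
Step 3: +3 new -> 18 infected

Answer: 18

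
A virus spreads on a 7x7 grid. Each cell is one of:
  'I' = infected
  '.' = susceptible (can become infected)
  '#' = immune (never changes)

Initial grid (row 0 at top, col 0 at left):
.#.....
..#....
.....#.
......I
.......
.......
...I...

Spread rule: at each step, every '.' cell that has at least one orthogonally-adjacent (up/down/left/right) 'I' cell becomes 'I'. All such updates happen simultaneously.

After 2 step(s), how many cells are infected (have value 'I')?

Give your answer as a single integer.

Answer: 17

Derivation:
Step 0 (initial): 2 infected
Step 1: +6 new -> 8 infected
Step 2: +9 new -> 17 infected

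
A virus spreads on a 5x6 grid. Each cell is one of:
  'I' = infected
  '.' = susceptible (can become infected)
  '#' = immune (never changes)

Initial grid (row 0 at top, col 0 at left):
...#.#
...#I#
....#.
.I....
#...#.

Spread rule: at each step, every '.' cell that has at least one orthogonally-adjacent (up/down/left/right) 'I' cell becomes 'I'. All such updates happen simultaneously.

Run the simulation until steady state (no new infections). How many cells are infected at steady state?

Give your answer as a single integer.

Step 0 (initial): 2 infected
Step 1: +5 new -> 7 infected
Step 2: +5 new -> 12 infected
Step 3: +6 new -> 18 infected
Step 4: +3 new -> 21 infected
Step 5: +2 new -> 23 infected
Step 6: +0 new -> 23 infected

Answer: 23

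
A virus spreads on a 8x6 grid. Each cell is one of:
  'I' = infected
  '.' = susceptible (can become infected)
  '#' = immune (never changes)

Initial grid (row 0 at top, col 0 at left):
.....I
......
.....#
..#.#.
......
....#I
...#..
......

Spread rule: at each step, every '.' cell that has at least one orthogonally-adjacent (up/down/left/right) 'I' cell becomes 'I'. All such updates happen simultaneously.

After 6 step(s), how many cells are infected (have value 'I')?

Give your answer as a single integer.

Answer: 37

Derivation:
Step 0 (initial): 2 infected
Step 1: +4 new -> 6 infected
Step 2: +6 new -> 12 infected
Step 3: +5 new -> 17 infected
Step 4: +7 new -> 24 infected
Step 5: +6 new -> 30 infected
Step 6: +7 new -> 37 infected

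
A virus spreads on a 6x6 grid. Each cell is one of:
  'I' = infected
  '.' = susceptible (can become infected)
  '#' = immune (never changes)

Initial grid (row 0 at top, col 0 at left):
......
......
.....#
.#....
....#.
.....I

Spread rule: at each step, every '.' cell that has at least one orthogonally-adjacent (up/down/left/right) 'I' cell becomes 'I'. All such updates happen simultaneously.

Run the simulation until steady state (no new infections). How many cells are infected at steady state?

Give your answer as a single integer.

Step 0 (initial): 1 infected
Step 1: +2 new -> 3 infected
Step 2: +2 new -> 5 infected
Step 3: +3 new -> 8 infected
Step 4: +4 new -> 12 infected
Step 5: +5 new -> 17 infected
Step 6: +5 new -> 22 infected
Step 7: +5 new -> 27 infected
Step 8: +3 new -> 30 infected
Step 9: +2 new -> 32 infected
Step 10: +1 new -> 33 infected
Step 11: +0 new -> 33 infected

Answer: 33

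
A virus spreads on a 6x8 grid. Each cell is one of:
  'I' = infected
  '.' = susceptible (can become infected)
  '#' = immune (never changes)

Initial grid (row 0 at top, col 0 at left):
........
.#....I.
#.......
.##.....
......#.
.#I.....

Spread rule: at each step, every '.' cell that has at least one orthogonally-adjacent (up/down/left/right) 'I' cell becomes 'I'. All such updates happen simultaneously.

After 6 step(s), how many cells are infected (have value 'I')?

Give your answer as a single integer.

Step 0 (initial): 2 infected
Step 1: +6 new -> 8 infected
Step 2: +9 new -> 17 infected
Step 3: +9 new -> 26 infected
Step 4: +9 new -> 35 infected
Step 5: +3 new -> 38 infected
Step 6: +2 new -> 40 infected

Answer: 40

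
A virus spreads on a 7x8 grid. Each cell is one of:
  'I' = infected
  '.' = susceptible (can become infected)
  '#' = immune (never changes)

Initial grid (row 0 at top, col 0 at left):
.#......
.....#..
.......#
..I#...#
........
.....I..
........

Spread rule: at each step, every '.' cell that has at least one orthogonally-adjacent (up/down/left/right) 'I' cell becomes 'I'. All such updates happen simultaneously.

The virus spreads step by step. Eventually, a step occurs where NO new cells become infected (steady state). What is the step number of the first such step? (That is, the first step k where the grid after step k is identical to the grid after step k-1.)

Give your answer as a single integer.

Step 0 (initial): 2 infected
Step 1: +7 new -> 9 infected
Step 2: +14 new -> 23 infected
Step 3: +14 new -> 37 infected
Step 4: +6 new -> 43 infected
Step 5: +4 new -> 47 infected
Step 6: +3 new -> 50 infected
Step 7: +1 new -> 51 infected
Step 8: +0 new -> 51 infected

Answer: 8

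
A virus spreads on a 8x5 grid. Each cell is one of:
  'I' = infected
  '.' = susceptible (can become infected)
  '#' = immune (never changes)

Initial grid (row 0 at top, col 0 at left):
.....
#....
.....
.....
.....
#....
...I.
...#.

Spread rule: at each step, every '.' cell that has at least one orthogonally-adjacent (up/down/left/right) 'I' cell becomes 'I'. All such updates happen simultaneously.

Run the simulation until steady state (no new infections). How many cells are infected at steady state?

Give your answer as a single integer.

Answer: 37

Derivation:
Step 0 (initial): 1 infected
Step 1: +3 new -> 4 infected
Step 2: +6 new -> 10 infected
Step 3: +6 new -> 16 infected
Step 4: +5 new -> 21 infected
Step 5: +5 new -> 26 infected
Step 6: +5 new -> 31 infected
Step 7: +4 new -> 35 infected
Step 8: +1 new -> 36 infected
Step 9: +1 new -> 37 infected
Step 10: +0 new -> 37 infected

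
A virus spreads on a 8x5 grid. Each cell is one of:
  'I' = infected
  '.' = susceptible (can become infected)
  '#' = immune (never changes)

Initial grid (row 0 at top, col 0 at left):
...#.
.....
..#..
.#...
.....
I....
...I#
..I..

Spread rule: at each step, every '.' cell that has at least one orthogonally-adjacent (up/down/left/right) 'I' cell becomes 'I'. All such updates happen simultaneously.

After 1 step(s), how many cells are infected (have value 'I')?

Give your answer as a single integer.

Answer: 10

Derivation:
Step 0 (initial): 3 infected
Step 1: +7 new -> 10 infected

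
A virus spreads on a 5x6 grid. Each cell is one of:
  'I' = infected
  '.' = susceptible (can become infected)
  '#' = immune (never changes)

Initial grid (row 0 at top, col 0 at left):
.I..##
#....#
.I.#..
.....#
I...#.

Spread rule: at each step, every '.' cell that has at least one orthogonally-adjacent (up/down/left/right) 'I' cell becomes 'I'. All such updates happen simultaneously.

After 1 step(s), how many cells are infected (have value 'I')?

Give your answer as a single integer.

Step 0 (initial): 3 infected
Step 1: +8 new -> 11 infected

Answer: 11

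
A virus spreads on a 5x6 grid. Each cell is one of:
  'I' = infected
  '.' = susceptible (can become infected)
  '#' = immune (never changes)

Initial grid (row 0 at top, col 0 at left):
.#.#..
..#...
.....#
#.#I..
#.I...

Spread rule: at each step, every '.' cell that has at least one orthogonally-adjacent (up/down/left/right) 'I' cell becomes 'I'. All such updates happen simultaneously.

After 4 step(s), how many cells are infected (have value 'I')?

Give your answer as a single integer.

Step 0 (initial): 2 infected
Step 1: +4 new -> 6 infected
Step 2: +6 new -> 12 infected
Step 3: +3 new -> 15 infected
Step 4: +4 new -> 19 infected

Answer: 19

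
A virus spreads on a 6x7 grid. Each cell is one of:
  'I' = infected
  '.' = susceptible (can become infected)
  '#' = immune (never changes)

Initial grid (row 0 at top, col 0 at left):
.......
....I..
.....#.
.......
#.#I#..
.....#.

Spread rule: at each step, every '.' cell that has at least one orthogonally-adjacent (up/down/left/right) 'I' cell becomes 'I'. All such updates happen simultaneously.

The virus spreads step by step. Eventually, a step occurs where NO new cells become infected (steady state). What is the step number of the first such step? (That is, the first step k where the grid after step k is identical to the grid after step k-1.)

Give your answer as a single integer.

Step 0 (initial): 2 infected
Step 1: +6 new -> 8 infected
Step 2: +9 new -> 17 infected
Step 3: +8 new -> 25 infected
Step 4: +8 new -> 33 infected
Step 5: +3 new -> 36 infected
Step 6: +1 new -> 37 infected
Step 7: +0 new -> 37 infected

Answer: 7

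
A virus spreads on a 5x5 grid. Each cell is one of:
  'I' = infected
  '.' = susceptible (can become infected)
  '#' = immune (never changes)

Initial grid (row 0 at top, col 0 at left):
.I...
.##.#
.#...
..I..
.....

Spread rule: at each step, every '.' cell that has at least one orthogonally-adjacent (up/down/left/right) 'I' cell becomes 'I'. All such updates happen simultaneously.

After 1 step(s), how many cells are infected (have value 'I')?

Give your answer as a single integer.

Answer: 8

Derivation:
Step 0 (initial): 2 infected
Step 1: +6 new -> 8 infected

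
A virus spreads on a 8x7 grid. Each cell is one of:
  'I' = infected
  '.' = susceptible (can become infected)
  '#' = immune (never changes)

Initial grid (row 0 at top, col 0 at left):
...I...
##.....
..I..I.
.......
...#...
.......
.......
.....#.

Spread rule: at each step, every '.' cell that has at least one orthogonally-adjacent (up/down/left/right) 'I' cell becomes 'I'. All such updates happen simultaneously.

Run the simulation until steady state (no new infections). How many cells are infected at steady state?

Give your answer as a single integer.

Answer: 52

Derivation:
Step 0 (initial): 3 infected
Step 1: +11 new -> 14 infected
Step 2: +11 new -> 25 infected
Step 3: +8 new -> 33 infected
Step 4: +7 new -> 40 infected
Step 5: +6 new -> 46 infected
Step 6: +5 new -> 51 infected
Step 7: +1 new -> 52 infected
Step 8: +0 new -> 52 infected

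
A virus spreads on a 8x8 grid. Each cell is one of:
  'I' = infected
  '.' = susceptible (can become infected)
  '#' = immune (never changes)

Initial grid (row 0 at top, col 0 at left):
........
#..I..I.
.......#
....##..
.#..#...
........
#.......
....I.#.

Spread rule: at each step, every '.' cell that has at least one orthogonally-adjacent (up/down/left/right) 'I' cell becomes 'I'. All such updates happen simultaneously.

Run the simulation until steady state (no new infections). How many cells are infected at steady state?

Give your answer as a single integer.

Step 0 (initial): 3 infected
Step 1: +11 new -> 14 infected
Step 2: +14 new -> 28 infected
Step 3: +11 new -> 39 infected
Step 4: +11 new -> 50 infected
Step 5: +4 new -> 54 infected
Step 6: +2 new -> 56 infected
Step 7: +0 new -> 56 infected

Answer: 56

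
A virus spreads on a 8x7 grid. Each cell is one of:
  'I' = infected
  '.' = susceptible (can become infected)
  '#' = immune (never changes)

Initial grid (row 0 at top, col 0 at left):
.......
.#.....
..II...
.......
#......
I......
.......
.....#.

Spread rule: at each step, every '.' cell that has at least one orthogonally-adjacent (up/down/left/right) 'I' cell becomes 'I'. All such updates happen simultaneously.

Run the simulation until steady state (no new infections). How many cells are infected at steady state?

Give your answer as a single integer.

Answer: 53

Derivation:
Step 0 (initial): 3 infected
Step 1: +8 new -> 11 infected
Step 2: +13 new -> 24 infected
Step 3: +11 new -> 35 infected
Step 4: +8 new -> 43 infected
Step 5: +5 new -> 48 infected
Step 6: +3 new -> 51 infected
Step 7: +1 new -> 52 infected
Step 8: +1 new -> 53 infected
Step 9: +0 new -> 53 infected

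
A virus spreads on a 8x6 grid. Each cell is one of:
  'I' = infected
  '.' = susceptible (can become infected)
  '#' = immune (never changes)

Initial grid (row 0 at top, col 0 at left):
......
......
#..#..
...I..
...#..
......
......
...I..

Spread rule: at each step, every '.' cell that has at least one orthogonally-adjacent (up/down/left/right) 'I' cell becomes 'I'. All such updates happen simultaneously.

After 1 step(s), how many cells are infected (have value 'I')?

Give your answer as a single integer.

Answer: 7

Derivation:
Step 0 (initial): 2 infected
Step 1: +5 new -> 7 infected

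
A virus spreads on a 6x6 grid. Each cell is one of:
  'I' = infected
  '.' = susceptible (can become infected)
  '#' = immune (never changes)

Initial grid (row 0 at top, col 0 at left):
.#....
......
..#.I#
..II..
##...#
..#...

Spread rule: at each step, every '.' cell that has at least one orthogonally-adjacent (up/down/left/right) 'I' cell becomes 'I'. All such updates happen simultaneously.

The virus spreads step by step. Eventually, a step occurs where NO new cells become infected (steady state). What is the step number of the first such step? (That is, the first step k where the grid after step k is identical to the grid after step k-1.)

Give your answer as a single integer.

Step 0 (initial): 3 infected
Step 1: +6 new -> 9 infected
Step 2: +8 new -> 17 infected
Step 3: +6 new -> 23 infected
Step 4: +3 new -> 26 infected
Step 5: +1 new -> 27 infected
Step 6: +0 new -> 27 infected

Answer: 6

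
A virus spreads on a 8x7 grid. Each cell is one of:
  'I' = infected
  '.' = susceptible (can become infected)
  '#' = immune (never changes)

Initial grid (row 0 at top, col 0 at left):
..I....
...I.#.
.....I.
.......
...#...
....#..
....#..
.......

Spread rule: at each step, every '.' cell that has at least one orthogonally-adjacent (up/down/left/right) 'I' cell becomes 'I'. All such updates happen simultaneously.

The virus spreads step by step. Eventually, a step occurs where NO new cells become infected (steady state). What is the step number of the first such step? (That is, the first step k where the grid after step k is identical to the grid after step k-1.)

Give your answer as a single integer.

Step 0 (initial): 3 infected
Step 1: +8 new -> 11 infected
Step 2: +9 new -> 20 infected
Step 3: +8 new -> 28 infected
Step 4: +5 new -> 33 infected
Step 5: +5 new -> 38 infected
Step 6: +6 new -> 44 infected
Step 7: +5 new -> 49 infected
Step 8: +2 new -> 51 infected
Step 9: +1 new -> 52 infected
Step 10: +0 new -> 52 infected

Answer: 10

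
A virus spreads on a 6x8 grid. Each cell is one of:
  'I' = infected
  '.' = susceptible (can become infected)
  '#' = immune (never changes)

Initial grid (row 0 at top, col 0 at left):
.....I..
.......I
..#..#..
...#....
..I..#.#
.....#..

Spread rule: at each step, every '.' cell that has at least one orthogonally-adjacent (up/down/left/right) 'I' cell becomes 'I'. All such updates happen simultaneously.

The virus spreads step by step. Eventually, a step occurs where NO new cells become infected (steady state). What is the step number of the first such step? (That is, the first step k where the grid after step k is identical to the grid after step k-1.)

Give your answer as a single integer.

Answer: 7

Derivation:
Step 0 (initial): 3 infected
Step 1: +10 new -> 13 infected
Step 2: +9 new -> 22 infected
Step 3: +9 new -> 31 infected
Step 4: +7 new -> 38 infected
Step 5: +3 new -> 41 infected
Step 6: +1 new -> 42 infected
Step 7: +0 new -> 42 infected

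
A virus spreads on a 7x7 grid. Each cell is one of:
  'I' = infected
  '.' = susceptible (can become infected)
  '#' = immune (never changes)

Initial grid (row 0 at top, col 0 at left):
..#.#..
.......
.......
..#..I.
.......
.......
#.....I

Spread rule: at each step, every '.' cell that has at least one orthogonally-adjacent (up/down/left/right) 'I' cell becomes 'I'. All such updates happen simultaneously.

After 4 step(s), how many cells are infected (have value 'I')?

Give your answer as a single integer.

Step 0 (initial): 2 infected
Step 1: +6 new -> 8 infected
Step 2: +8 new -> 16 infected
Step 3: +7 new -> 23 infected
Step 4: +6 new -> 29 infected

Answer: 29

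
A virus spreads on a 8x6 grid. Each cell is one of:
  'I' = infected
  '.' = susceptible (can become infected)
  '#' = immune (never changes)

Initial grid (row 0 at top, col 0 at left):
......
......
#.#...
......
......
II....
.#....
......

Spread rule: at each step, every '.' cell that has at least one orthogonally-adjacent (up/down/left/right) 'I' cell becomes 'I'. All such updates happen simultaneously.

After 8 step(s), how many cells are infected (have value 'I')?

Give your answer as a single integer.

Answer: 44

Derivation:
Step 0 (initial): 2 infected
Step 1: +4 new -> 6 infected
Step 2: +6 new -> 12 infected
Step 3: +7 new -> 19 infected
Step 4: +6 new -> 25 infected
Step 5: +8 new -> 33 infected
Step 6: +6 new -> 39 infected
Step 7: +3 new -> 42 infected
Step 8: +2 new -> 44 infected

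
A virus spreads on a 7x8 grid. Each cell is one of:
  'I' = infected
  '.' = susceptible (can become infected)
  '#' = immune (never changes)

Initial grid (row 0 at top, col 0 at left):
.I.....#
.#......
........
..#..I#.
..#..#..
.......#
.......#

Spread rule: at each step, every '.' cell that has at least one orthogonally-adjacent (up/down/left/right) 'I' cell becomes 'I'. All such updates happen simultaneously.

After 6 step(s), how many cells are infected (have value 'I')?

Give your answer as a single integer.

Answer: 46

Derivation:
Step 0 (initial): 2 infected
Step 1: +4 new -> 6 infected
Step 2: +8 new -> 14 infected
Step 3: +11 new -> 25 infected
Step 4: +8 new -> 33 infected
Step 5: +7 new -> 40 infected
Step 6: +6 new -> 46 infected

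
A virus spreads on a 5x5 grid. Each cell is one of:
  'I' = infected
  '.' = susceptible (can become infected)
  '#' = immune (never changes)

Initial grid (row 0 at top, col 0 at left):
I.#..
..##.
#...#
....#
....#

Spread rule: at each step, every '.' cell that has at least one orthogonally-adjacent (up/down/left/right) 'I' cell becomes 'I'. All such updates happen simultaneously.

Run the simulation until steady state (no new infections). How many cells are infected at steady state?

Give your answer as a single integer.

Answer: 15

Derivation:
Step 0 (initial): 1 infected
Step 1: +2 new -> 3 infected
Step 2: +1 new -> 4 infected
Step 3: +1 new -> 5 infected
Step 4: +2 new -> 7 infected
Step 5: +4 new -> 11 infected
Step 6: +3 new -> 14 infected
Step 7: +1 new -> 15 infected
Step 8: +0 new -> 15 infected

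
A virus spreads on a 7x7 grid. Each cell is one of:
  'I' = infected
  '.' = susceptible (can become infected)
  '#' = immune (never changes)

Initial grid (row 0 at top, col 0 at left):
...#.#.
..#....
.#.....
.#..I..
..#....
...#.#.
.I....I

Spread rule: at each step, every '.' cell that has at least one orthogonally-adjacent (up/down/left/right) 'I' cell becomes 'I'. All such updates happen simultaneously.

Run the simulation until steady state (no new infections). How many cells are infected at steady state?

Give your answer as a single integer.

Step 0 (initial): 3 infected
Step 1: +9 new -> 12 infected
Step 2: +14 new -> 26 infected
Step 3: +6 new -> 32 infected
Step 4: +2 new -> 34 infected
Step 5: +2 new -> 36 infected
Step 6: +1 new -> 37 infected
Step 7: +2 new -> 39 infected
Step 8: +1 new -> 40 infected
Step 9: +1 new -> 41 infected
Step 10: +0 new -> 41 infected

Answer: 41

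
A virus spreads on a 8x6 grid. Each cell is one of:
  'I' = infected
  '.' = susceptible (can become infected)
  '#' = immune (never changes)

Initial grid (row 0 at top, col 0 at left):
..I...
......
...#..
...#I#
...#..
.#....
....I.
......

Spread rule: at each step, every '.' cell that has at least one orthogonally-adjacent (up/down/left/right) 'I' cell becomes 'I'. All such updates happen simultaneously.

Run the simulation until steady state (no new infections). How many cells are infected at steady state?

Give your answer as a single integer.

Answer: 43

Derivation:
Step 0 (initial): 3 infected
Step 1: +9 new -> 12 infected
Step 2: +13 new -> 25 infected
Step 3: +8 new -> 33 infected
Step 4: +5 new -> 38 infected
Step 5: +4 new -> 42 infected
Step 6: +1 new -> 43 infected
Step 7: +0 new -> 43 infected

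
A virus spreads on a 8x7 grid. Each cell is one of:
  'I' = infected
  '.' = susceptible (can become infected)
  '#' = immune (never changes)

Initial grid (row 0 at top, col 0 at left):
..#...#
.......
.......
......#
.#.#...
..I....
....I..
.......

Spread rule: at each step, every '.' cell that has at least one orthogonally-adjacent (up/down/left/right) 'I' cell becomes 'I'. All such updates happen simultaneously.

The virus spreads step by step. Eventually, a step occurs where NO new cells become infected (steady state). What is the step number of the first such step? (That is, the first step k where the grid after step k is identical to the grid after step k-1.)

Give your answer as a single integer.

Answer: 8

Derivation:
Step 0 (initial): 2 infected
Step 1: +8 new -> 10 infected
Step 2: +9 new -> 19 infected
Step 3: +10 new -> 29 infected
Step 4: +8 new -> 37 infected
Step 5: +5 new -> 42 infected
Step 6: +6 new -> 48 infected
Step 7: +3 new -> 51 infected
Step 8: +0 new -> 51 infected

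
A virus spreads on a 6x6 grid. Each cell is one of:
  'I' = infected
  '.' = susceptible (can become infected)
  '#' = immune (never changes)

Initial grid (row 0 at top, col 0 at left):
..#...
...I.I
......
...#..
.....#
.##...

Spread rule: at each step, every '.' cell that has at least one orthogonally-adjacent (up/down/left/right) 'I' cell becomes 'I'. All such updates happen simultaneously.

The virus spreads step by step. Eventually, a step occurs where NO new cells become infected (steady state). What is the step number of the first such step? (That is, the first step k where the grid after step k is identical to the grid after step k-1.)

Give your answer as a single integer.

Answer: 8

Derivation:
Step 0 (initial): 2 infected
Step 1: +6 new -> 8 infected
Step 2: +5 new -> 13 infected
Step 3: +5 new -> 18 infected
Step 4: +5 new -> 23 infected
Step 5: +4 new -> 27 infected
Step 6: +3 new -> 30 infected
Step 7: +1 new -> 31 infected
Step 8: +0 new -> 31 infected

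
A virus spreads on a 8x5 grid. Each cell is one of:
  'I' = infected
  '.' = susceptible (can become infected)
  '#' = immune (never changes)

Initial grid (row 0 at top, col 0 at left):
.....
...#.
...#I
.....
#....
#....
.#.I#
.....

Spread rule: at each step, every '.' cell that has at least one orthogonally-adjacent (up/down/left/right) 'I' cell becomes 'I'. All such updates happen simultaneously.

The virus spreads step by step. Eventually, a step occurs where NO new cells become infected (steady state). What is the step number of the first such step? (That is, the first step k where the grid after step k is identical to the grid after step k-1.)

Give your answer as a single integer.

Answer: 8

Derivation:
Step 0 (initial): 2 infected
Step 1: +5 new -> 7 infected
Step 2: +8 new -> 15 infected
Step 3: +5 new -> 20 infected
Step 4: +5 new -> 25 infected
Step 5: +5 new -> 30 infected
Step 6: +3 new -> 33 infected
Step 7: +1 new -> 34 infected
Step 8: +0 new -> 34 infected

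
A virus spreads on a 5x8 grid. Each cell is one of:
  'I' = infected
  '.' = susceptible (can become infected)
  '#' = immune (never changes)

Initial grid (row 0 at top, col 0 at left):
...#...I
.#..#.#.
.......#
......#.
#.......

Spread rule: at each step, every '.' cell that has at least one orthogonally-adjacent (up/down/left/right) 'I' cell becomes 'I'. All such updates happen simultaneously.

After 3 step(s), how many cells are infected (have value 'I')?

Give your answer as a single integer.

Step 0 (initial): 1 infected
Step 1: +2 new -> 3 infected
Step 2: +1 new -> 4 infected
Step 3: +2 new -> 6 infected

Answer: 6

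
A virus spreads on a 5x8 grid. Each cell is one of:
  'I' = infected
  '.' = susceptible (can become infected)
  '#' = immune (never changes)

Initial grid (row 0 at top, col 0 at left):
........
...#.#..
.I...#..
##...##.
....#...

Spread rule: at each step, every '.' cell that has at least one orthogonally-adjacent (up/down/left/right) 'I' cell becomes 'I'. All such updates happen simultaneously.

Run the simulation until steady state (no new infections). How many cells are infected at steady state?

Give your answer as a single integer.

Step 0 (initial): 1 infected
Step 1: +3 new -> 4 infected
Step 2: +5 new -> 9 infected
Step 3: +5 new -> 14 infected
Step 4: +5 new -> 19 infected
Step 5: +2 new -> 21 infected
Step 6: +1 new -> 22 infected
Step 7: +1 new -> 23 infected
Step 8: +2 new -> 25 infected
Step 9: +2 new -> 27 infected
Step 10: +1 new -> 28 infected
Step 11: +1 new -> 29 infected
Step 12: +1 new -> 30 infected
Step 13: +1 new -> 31 infected
Step 14: +1 new -> 32 infected
Step 15: +0 new -> 32 infected

Answer: 32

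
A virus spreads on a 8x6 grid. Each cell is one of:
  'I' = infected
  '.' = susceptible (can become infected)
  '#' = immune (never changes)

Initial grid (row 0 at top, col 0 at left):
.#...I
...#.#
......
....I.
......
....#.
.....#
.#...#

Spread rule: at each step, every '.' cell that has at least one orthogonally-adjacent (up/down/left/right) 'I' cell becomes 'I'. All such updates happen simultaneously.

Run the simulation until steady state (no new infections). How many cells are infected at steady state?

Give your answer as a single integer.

Answer: 41

Derivation:
Step 0 (initial): 2 infected
Step 1: +5 new -> 7 infected
Step 2: +7 new -> 14 infected
Step 3: +6 new -> 20 infected
Step 4: +6 new -> 26 infected
Step 5: +7 new -> 33 infected
Step 6: +5 new -> 38 infected
Step 7: +2 new -> 40 infected
Step 8: +1 new -> 41 infected
Step 9: +0 new -> 41 infected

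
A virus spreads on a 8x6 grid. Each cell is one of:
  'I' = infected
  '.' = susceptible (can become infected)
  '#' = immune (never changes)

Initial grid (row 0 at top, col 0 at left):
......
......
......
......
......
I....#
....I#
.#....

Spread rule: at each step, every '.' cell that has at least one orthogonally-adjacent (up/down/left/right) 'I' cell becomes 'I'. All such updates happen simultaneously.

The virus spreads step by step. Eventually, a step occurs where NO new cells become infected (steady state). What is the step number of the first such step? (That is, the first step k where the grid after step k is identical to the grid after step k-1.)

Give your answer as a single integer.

Step 0 (initial): 2 infected
Step 1: +6 new -> 8 infected
Step 2: +10 new -> 18 infected
Step 3: +7 new -> 25 infected
Step 4: +6 new -> 31 infected
Step 5: +6 new -> 37 infected
Step 6: +5 new -> 42 infected
Step 7: +3 new -> 45 infected
Step 8: +0 new -> 45 infected

Answer: 8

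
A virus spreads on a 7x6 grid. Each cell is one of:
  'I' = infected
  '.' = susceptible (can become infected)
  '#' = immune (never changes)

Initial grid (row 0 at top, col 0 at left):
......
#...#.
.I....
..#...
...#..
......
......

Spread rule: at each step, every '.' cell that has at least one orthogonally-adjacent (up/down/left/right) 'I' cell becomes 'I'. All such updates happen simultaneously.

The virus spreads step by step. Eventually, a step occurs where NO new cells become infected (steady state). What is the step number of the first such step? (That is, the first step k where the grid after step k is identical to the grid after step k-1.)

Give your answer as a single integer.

Answer: 9

Derivation:
Step 0 (initial): 1 infected
Step 1: +4 new -> 5 infected
Step 2: +5 new -> 10 infected
Step 3: +8 new -> 18 infected
Step 4: +6 new -> 24 infected
Step 5: +7 new -> 31 infected
Step 6: +4 new -> 35 infected
Step 7: +2 new -> 37 infected
Step 8: +1 new -> 38 infected
Step 9: +0 new -> 38 infected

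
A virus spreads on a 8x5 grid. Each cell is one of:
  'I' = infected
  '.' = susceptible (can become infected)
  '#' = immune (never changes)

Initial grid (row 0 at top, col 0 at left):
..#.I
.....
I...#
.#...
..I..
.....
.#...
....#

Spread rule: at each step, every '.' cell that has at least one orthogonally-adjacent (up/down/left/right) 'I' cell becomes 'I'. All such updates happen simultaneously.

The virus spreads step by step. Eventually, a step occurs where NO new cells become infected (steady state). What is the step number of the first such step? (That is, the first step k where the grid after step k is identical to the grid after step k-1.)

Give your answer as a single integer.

Step 0 (initial): 3 infected
Step 1: +9 new -> 12 infected
Step 2: +10 new -> 22 infected
Step 3: +8 new -> 30 infected
Step 4: +4 new -> 34 infected
Step 5: +1 new -> 35 infected
Step 6: +0 new -> 35 infected

Answer: 6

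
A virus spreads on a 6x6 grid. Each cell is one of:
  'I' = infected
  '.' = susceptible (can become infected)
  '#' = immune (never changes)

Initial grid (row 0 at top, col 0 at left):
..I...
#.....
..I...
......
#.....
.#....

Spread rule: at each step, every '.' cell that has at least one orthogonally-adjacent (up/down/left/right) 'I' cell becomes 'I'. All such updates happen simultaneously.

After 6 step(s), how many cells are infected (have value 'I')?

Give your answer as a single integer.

Answer: 32

Derivation:
Step 0 (initial): 2 infected
Step 1: +6 new -> 8 infected
Step 2: +9 new -> 17 infected
Step 3: +8 new -> 25 infected
Step 4: +4 new -> 29 infected
Step 5: +2 new -> 31 infected
Step 6: +1 new -> 32 infected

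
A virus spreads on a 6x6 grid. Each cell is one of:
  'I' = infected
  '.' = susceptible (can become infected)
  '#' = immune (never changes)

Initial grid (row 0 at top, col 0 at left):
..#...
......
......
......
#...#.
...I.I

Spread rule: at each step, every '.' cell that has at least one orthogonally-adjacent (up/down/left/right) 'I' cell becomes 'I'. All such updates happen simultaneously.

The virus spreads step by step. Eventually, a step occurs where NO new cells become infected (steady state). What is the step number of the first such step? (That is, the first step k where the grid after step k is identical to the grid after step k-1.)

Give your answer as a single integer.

Answer: 9

Derivation:
Step 0 (initial): 2 infected
Step 1: +4 new -> 6 infected
Step 2: +4 new -> 10 infected
Step 3: +6 new -> 16 infected
Step 4: +5 new -> 21 infected
Step 5: +6 new -> 27 infected
Step 6: +3 new -> 30 infected
Step 7: +2 new -> 32 infected
Step 8: +1 new -> 33 infected
Step 9: +0 new -> 33 infected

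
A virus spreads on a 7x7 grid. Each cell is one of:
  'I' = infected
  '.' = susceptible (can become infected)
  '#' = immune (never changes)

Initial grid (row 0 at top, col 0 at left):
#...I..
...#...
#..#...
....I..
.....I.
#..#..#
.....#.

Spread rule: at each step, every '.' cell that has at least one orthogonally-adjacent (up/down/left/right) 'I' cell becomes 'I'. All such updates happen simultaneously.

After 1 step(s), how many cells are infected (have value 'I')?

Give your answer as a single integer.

Answer: 12

Derivation:
Step 0 (initial): 3 infected
Step 1: +9 new -> 12 infected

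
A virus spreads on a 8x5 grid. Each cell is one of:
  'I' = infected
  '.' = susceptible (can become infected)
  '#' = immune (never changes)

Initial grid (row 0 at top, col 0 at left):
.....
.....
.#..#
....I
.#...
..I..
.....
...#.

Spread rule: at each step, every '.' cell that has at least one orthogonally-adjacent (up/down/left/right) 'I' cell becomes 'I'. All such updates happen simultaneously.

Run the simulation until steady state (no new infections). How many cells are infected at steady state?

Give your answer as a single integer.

Step 0 (initial): 2 infected
Step 1: +6 new -> 8 infected
Step 2: +8 new -> 16 infected
Step 3: +7 new -> 23 infected
Step 4: +6 new -> 29 infected
Step 5: +4 new -> 33 infected
Step 6: +2 new -> 35 infected
Step 7: +1 new -> 36 infected
Step 8: +0 new -> 36 infected

Answer: 36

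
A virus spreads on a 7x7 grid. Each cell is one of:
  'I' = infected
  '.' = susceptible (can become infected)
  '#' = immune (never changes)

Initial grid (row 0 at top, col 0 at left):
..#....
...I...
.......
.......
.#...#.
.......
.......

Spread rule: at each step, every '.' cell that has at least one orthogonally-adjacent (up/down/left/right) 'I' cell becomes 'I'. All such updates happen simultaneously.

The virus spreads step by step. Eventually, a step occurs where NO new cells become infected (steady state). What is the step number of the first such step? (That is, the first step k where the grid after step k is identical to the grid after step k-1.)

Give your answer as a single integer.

Answer: 9

Derivation:
Step 0 (initial): 1 infected
Step 1: +4 new -> 5 infected
Step 2: +6 new -> 11 infected
Step 3: +9 new -> 20 infected
Step 4: +9 new -> 29 infected
Step 5: +5 new -> 34 infected
Step 6: +6 new -> 40 infected
Step 7: +4 new -> 44 infected
Step 8: +2 new -> 46 infected
Step 9: +0 new -> 46 infected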